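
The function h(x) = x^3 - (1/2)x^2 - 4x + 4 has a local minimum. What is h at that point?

4/27

Critical points: h'(x) = 3x^2 - x - 4 vanishes at x = -1, 4/3.
h''(x) = 6x - 1. h''(-1) = -7 < 0 ⇒ local maximum; h''(4/3) = 7 > 0 ⇒ local minimum.
So the local minimum value is h(4/3) = 4/27.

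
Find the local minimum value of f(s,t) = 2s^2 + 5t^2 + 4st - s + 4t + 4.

∂f/∂s = 4s + 4t - 1 = 0 and ∂f/∂t = 4s + 10t + 4 = 0, so (s, t) = (13/12, -5/6).
The Hessian has f_{ss} = 4, f_{tt} = 10, f_{st} = 4, giving D = 24 > 0 with f_{ss} > 0, so the point is a local minimum.
f(13/12, -5/6) = 43/24.

43/24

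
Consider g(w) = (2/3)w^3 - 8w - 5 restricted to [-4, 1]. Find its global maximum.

The derivative is 2w^2 - 8, whose only zero in [-4, 1] is w = -2.
Evaluating at the critical points and endpoints: g(-4) = -47/3, g(-2) = 17/3, g(1) = -37/3.
The maximum over the interval is 17/3, attained at w = -2.

17/3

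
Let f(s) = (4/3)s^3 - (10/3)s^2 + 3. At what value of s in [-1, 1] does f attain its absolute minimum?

-1

f'(s) = 4s^2 - (20/3)s, whose only zero in [-1, 1] is s = 0.
Compare values at every candidate in [-1, 1]: f(-1) = -5/3, f(0) = 3, f(1) = 1.
So the minimum is f(-1) = -5/3.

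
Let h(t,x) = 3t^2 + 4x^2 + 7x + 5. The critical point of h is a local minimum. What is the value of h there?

31/16

∂h/∂t = 6t = 0 and ∂h/∂x = 8x + 7 = 0, so (t, x) = (0, -7/8).
The Hessian has h_{tt} = 6, h_{xx} = 8, h_{tx} = 0, giving D = 48 > 0 with h_{tt} > 0, so the point is a local minimum.
h(0, -7/8) = 31/16.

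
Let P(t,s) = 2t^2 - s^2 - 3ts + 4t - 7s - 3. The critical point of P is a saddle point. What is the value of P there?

∂P/∂t = 4t - 3s + 4 = 0 and ∂P/∂s = -3t - 2s - 7 = 0, so (t, s) = (-29/17, -16/17).
The Hessian has P_{tt} = 4, P_{ss} = -2, P_{ts} = -3, giving D = -17 < 0, so the point is a saddle point.
P(-29/17, -16/17) = -53/17.

-53/17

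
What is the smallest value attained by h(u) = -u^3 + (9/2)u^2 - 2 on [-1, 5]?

-29/2

h'(u) = -3u^2 + 9u, which vanishes at u = 0 and u = 3.
Compare values at every candidate in [-1, 5]: h(-1) = 7/2; h(0) = -2; h(3) = 23/2; h(5) = -29/2.
So the minimum is h(5) = -29/2.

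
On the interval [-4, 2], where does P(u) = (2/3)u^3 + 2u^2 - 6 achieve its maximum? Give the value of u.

P'(u) = 2u^2 + 4u, which vanishes at u = -2 and u = 0.
Candidates: P(-4) = -50/3,  P(-2) = -10/3,  P(0) = -6,  P(2) = 22/3.
The maximum over the interval is 22/3, attained at u = 2.

2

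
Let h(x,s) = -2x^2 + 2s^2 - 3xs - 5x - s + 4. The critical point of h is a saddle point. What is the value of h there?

163/25

∂h/∂x = -4x - 3s - 5 = 0 and ∂h/∂s = -3x + 4s - 1 = 0, so (x, s) = (-23/25, -11/25).
The Hessian has h_{xx} = -4, h_{ss} = 4, h_{xs} = -3, giving D = -25 < 0, so the point is a saddle point.
h(-23/25, -11/25) = 163/25.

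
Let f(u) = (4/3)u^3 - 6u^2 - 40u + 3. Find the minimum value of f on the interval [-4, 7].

-541/3

f'(u) = 4u^2 - 12u - 40, which vanishes at u = -2 and u = 5.
Candidates: f(-4) = -55/3,  f(-2) = 145/3,  f(5) = -541/3,  f(7) = -341/3.
So the minimum is f(5) = -541/3.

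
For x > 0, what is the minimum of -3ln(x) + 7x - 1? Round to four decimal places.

4.5419

f'(x) = -3/x + 7 = 0 gives x = 3/7.
f''(x) = 3/x², which is positive for x > 0, so this is a local minimum.
f(3/7) = -3·ln(3/7) + 3 - 1 ≈ 4.5419.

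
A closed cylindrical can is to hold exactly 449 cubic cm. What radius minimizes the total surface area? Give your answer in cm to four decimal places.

With radius r and height h, πr²h = 449 so h = 449/(πr²), and S(r) = 2πr² + 2πrh = 2πr² + 2·449/r.
S'(r) = 4πr − 2·449/r² = 0 ⇒ r³ = 449/(2π), so r ≈ 4.1498 and h = 2r ≈ 8.2995.
S''(r) = 4π + 4·449/r³ > 0, so this is the minimum; S ≈ 324.5977.

4.1498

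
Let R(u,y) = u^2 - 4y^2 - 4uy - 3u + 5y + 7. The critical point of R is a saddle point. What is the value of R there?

153/32

∂R/∂u = 2u - 4y - 3 = 0 and ∂R/∂y = -4u - 8y + 5 = 0, so (u, y) = (11/8, -1/16).
The Hessian has R_{uu} = 2, R_{yy} = -8, R_{uy} = -4, giving D = -32 < 0, so the point is a saddle point.
R(11/8, -1/16) = 153/32.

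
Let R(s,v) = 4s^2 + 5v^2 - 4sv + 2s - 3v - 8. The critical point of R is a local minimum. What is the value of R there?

-17/2

∂R/∂s = 8s - 4v + 2 = 0 and ∂R/∂v = -4s + 10v - 3 = 0, so (s, v) = (-1/8, 1/4).
The Hessian has R_{ss} = 8, R_{vv} = 10, R_{sv} = -4, giving D = 64 > 0 with R_{ss} > 0, so the point is a local minimum.
R(-1/8, 1/4) = -17/2.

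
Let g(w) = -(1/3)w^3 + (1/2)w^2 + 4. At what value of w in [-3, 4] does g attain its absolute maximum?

The derivative is -w^2 + w, which vanishes at w = 0 and w = 1.
Candidates: g(-3) = 35/2, g(0) = 4, g(1) = 25/6, g(4) = -28/3.
So the maximum is g(-3) = 35/2.

-3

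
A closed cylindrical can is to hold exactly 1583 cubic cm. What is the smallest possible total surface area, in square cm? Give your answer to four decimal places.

751.9145

With radius r and height h, πr²h = 1583 so h = 1583/(πr²), and S(r) = 2πr² + 2πrh = 2πr² + 2·1583/r.
S'(r) = 4πr − 2·1583/r² = 0 ⇒ r³ = 1583/(2π), so r ≈ 6.3159 and h = 2r ≈ 12.6318.
S''(r) = 4π + 4·1583/r³ > 0, so this is the minimum; S ≈ 751.9145.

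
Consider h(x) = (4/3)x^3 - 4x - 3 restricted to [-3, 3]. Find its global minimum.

-27

Differentiating, h'(x) = 4x^2 - 4; which vanishes at x = -1 and x = 1.
Candidates: h(-3) = -27, h(-1) = -1/3, h(1) = -17/3, h(3) = 21.
So the minimum is h(-3) = -27.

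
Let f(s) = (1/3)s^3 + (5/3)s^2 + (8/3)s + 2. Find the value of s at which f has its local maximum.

f'(s) = s^2 + (10/3)s + 8/3 = 0 at s = -2, -4/3.
f''(s) = 2s + 10/3. f''(-2) = -2/3 < 0 ⇒ local maximum; f''(-4/3) = 2/3 > 0 ⇒ local minimum.
The local maximum is f(-2) = 2/3.

-2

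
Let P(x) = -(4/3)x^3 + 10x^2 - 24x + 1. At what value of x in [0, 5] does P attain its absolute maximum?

Differentiating, P'(x) = -4x^2 + 20x - 24; which vanishes at x = 2 and x = 3.
Candidates: P(0) = 1,  P(2) = -53/3,  P(3) = -17,  P(5) = -107/3.
So the maximum is P(0) = 1.

0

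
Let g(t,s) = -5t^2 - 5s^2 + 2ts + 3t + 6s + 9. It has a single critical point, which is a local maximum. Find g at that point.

375/32

∂g/∂t = -10t + 2s + 3 = 0 and ∂g/∂s = 2t - 10s + 6 = 0, so (t, s) = (7/16, 11/16).
The Hessian has g_{tt} = -10, g_{ss} = -10, g_{ts} = 2, giving D = 96 > 0 with g_{tt} < 0, so the point is a local maximum.
g(7/16, 11/16) = 375/32.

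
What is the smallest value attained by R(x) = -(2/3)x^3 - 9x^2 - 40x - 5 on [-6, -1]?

80/3

Differentiating, R'(x) = -2x^2 - 18x - 40; which vanishes at x = -5 and x = -4.
Compare values at every candidate in [-6, -1]: R(-6) = 55; R(-5) = 160/3; R(-4) = 161/3; R(-1) = 80/3.
Hence the absolute minimum is 80/3 at x = -1.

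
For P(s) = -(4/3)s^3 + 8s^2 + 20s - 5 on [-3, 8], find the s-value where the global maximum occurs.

5

The derivative is -4s^2 + 16s + 20, which vanishes at s = -1 and s = 5.
Evaluating at the critical points and endpoints: P(-3) = 43; P(-1) = -47/3; P(5) = 385/3; P(8) = -47/3.
So the maximum is P(5) = 385/3.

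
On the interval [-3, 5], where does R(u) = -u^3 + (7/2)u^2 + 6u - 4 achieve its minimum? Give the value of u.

The derivative is -3u^2 + 7u + 6, which vanishes at u = -2/3 and u = 3.
Candidates: R(-3) = 73/2; R(-2/3) = -166/27; R(3) = 37/2; R(5) = -23/2.
Hence the absolute minimum is -23/2 at u = 5.

5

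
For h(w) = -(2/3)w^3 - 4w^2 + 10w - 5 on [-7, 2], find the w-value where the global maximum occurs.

1

Differentiating, h'(w) = -2w^2 - 8w + 10; which vanishes at w = -5 and w = 1.
Compare values at every candidate in [-7, 2]: h(-7) = -127/3; h(-5) = -215/3; h(1) = 1/3; h(2) = -19/3.
Hence the absolute maximum is 1/3 at w = 1.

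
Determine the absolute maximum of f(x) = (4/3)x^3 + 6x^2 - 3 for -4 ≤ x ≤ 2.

95/3

f'(x) = 4x^2 + 12x, which vanishes at x = -3 and x = 0.
Candidates: f(-4) = 23/3,  f(-3) = 15,  f(0) = -3,  f(2) = 95/3.
So the maximum is f(2) = 95/3.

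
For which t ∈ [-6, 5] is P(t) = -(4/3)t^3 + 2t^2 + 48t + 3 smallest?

-3

The derivative is -4t^2 + 4t + 48, which vanishes at t = -3 and t = 4.
Evaluating at the critical points and endpoints: P(-6) = 75, P(-3) = -87, P(4) = 425/3, P(5) = 379/3.
Hence the absolute minimum is -87 at t = -3.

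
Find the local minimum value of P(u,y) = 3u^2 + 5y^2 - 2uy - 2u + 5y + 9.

∂P/∂u = 6u - 2y - 2 = 0 and ∂P/∂y = -2u + 10y + 5 = 0, so (u, y) = (5/28, -13/28).
The Hessian has P_{uu} = 6, P_{yy} = 10, P_{uy} = -2, giving D = 56 > 0 with P_{uu} > 0, so the point is a local minimum.
P(5/28, -13/28) = 429/56.

429/56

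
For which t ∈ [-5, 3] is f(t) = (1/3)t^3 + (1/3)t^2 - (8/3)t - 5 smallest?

f'(t) = t^2 + (2/3)t - 8/3, which vanishes at t = -2 and t = 4/3.
Evaluating at the critical points and endpoints: f(-5) = -25,  f(-2) = -1,  f(4/3) = -581/81,  f(3) = -1.
Hence the absolute minimum is -25 at t = -5.

-5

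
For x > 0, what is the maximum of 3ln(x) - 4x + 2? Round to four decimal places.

g'(x) = 3/x − 4 = 0 gives x = 3/4.
g''(x) = -3/x², which is negative for x > 0, so this is a local maximum.
g(3/4) = 3·ln(3/4) - 3 + 2 ≈ -1.8630.

-1.8630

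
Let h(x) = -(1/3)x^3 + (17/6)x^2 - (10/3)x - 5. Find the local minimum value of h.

-491/81

h'(x) = -x^2 + (17/3)x - 10/3 = 0 at x = 2/3, 5.
h''(x) = -2x + 17/3. h''(2/3) = 13/3 > 0 ⇒ local minimum; h''(5) = -13/3 < 0 ⇒ local maximum.
The local minimum is h(2/3) = -491/81.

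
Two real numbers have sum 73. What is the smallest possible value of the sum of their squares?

With a + b = 73, a^2 + b^2 = a^2 + (73 − a)^2.
The derivative 2a − 2(73 − a) = 4a − 146 vanishes at a = 73/2; second derivative 4 > 0, a minimum.
The minimum is 2·(73/2)^2 = 5329/2.

5329/2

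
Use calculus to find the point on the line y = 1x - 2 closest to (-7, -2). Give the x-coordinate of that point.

-7/2

Minimize D(x)^2 = (x + 7)^2 + (x)^2.
d/dx[D^2] = 2(x + 7) + 2·1·(x) = 0 ⇒ x = -7/2.
Then y = -11/2 and the distance is √(49/2) ≈ 4.9497.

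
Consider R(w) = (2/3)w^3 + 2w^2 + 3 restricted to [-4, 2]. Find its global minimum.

Differentiating, R'(w) = 2w^2 + 4w; which vanishes at w = -2 and w = 0.
Evaluating at the critical points and endpoints: R(-4) = -23/3, R(-2) = 17/3, R(0) = 3, R(2) = 49/3.
The minimum over the interval is -23/3, attained at w = -4.

-23/3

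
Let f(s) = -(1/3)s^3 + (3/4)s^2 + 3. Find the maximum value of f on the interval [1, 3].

Differentiating, f'(s) = -s^2 + (3/2)s; whose only zero in [1, 3] is s = 3/2.
Compare values at every candidate in [1, 3]: f(1) = 41/12, f(3/2) = 57/16, f(3) = 3/4.
Hence the absolute maximum is 57/16 at s = 3/2.

57/16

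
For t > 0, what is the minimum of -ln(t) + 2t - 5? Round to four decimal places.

h'(t) = -1/t + 2 = 0 gives t = 1/2.
h''(t) = 1/t², which is positive for t > 0, so this is a local minimum.
h(1/2) = -1·ln(1/2) + 1 - 5 ≈ -3.3069.

-3.3069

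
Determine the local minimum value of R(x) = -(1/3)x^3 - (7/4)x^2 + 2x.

-44/3

Critical points: R'(x) = -x^2 - (7/2)x + 2 vanishes at x = -4, 1/2.
Second-derivative test with R''(x) = -2x - 7/2: R''(-4) = 9/2 > 0 ⇒ local minimum; R''(1/2) = -9/2 < 0 ⇒ local maximum.
Thus R has its local minimum at x = -4, with value -44/3.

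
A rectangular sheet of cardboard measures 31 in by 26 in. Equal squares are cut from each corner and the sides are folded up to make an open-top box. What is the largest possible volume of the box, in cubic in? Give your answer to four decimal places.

With cut size x, the volume is V(x) = x(31 − 2x)(26 − 2x) for 0 < x < 13.
V'(x) = 12x^2 − 228x + 806. Setting V'(x) = 0 gives x ≈ 4.6955 (the root in (0, 13)).
V''(x) = 24x − 228 is negative there, so this is the maximum; V ≈ 1685.2332.

1685.2332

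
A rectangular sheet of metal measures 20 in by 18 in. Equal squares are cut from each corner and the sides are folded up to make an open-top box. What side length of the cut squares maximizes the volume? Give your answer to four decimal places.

With cut size x, the volume is V(x) = x(20 − 2x)(18 − 2x) for 0 < x < 9.
V'(x) = 12x^2 − 152x + 360. Setting V'(x) = 0 gives x ≈ 3.1535 (the root in (0, 9)).
V''(x) = 24x − 152 is negative there, so this is the maximum; V ≈ 504.9140.

3.1535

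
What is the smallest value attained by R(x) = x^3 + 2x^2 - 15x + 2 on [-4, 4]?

R'(x) = 3x^2 + 4x - 15, which vanishes at x = -3 and x = 5/3.
Compare values at every candidate in [-4, 4]: R(-4) = 30,  R(-3) = 38,  R(5/3) = -346/27,  R(4) = 38.
Hence the absolute minimum is -346/27 at x = 5/3.

-346/27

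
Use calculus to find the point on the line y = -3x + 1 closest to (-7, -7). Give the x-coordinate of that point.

17/10

Minimize D(x)^2 = (x + 7)^2 + (-3x + 8)^2.
d/dx[D^2] = 2(x + 7) + 2·(-3)·(-3x + 8) = 0 ⇒ x = 17/10.
Then y = -41/10 and the distance is √(841/10) ≈ 9.1706.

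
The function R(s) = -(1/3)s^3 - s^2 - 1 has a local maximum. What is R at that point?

R'(s) = -s^2 - 2s. Setting R'(s) = 0 gives s ∈ {-2, 0}.
Since R''(s) = -2s - 2, we get R''(-2) = 2 > 0 ⇒ local minimum; R''(0) = -2 < 0 ⇒ local maximum.
So the local maximum value is R(0) = -1.

-1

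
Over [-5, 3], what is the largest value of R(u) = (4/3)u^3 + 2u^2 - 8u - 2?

R'(u) = 4u^2 + 4u - 8, which vanishes at u = -2 and u = 1.
Compare values at every candidate in [-5, 3]: R(-5) = -236/3, R(-2) = 34/3, R(1) = -20/3, R(3) = 28.
Hence the absolute maximum is 28 at u = 3.

28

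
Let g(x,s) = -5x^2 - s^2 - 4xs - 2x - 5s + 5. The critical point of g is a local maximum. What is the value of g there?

∂g/∂x = -10x - 4s - 2 = 0 and ∂g/∂s = -4x - 2s - 5 = 0, so (x, s) = (4, -21/2).
The Hessian has g_{xx} = -10, g_{ss} = -2, g_{xs} = -4, giving D = 4 > 0 with g_{xx} < 0, so the point is a local maximum.
g(4, -21/2) = 109/4.

109/4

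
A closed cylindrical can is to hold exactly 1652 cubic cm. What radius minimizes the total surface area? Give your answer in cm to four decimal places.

6.4063

With radius r and height h, πr²h = 1652 so h = 1652/(πr²), and S(r) = 2πr² + 2πrh = 2πr² + 2·1652/r.
S'(r) = 4πr − 2·1652/r² = 0 ⇒ r³ = 1652/(2π), so r ≈ 6.4063 and h = 2r ≈ 12.8127.
S''(r) = 4π + 4·1652/r³ > 0, so this is the minimum; S ≈ 773.6085.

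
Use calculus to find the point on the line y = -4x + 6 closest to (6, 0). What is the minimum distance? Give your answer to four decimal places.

4.3656

Minimize D(x)^2 = (x - 6)^2 + (-4x + 6)^2.
d/dx[D^2] = 2(x - 6) + 2·(-4)·(-4x + 6) = 0 ⇒ x = 30/17.
Then y = -18/17 and the distance is √(324/17) ≈ 4.3656.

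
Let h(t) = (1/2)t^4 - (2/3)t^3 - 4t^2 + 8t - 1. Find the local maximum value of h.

17/6

h'(t) = 2t^3 - 2t^2 - 8t + 8 = 0 at t = -2, 1, 2.
Second-derivative test with h''(t) = 6t^2 - 4t - 8: h''(-2) = 24 > 0 ⇒ local minimum; h''(1) = -6 < 0 ⇒ local maximum; h''(2) = 8 > 0 ⇒ local minimum.
The local maximum is h(1) = 17/6.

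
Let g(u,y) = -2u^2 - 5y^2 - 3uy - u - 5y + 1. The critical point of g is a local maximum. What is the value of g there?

∂g/∂u = -4u - 3y - 1 = 0 and ∂g/∂y = -3u - 10y - 5 = 0, so (u, y) = (5/31, -17/31).
The Hessian has g_{uu} = -4, g_{yy} = -10, g_{uy} = -3, giving D = 31 > 0 with g_{uu} < 0, so the point is a local maximum.
g(5/31, -17/31) = 71/31.

71/31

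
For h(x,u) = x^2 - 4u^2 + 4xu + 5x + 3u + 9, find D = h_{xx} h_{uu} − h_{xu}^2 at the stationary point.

-32

∂h/∂x = 2x + 4u + 5 = 0 and ∂h/∂u = 4x - 8u + 3 = 0, so (x, u) = (-13/8, -7/16).
The Hessian has h_{xx} = 2, h_{uu} = -8, h_{xu} = 4, giving D = -32 < 0, so the point is a saddle point.
D = (2)·(-8) − (4)^2 = -32.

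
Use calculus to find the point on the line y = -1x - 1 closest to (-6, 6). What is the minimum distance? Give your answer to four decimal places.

0.7071

Minimize D(x)^2 = (x + 6)^2 + (-x - 7)^2.
d/dx[D^2] = 2(x + 6) + 2·(-1)·(-x - 7) = 0 ⇒ x = -13/2.
Then y = 11/2 and the distance is √(1/2) ≈ 0.7071.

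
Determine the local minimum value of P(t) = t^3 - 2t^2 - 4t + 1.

P'(t) = 3t^2 - 4t - 4 = 0 at t = -2/3, 2.
Second-derivative test with P''(t) = 6t - 4: P''(-2/3) = -8 < 0 ⇒ local maximum; P''(2) = 8 > 0 ⇒ local minimum.
The local minimum is P(2) = -7.

-7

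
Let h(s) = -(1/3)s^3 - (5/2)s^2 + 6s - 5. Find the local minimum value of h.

-59

h'(s) = -s^2 - 5s + 6 = 0 at s = -6, 1.
h''(s) = -2s - 5. h''(-6) = 7 > 0 ⇒ local minimum; h''(1) = -7 < 0 ⇒ local maximum.
The local minimum is h(-6) = -59.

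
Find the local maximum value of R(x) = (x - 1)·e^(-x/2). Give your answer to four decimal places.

0.4463

R'(x) = 1·e^(-x/2) + (x - 1)·(-1/2)·e^(-x/2) = (-(1/2)x + 3/2)·e^(-x/2). Since e^(-x/2) > 0, the only critical point is x = 3.
R''(3) has the same sign as -1/2 < 0, so this is a local maximum.
R(3) = (2)·e^(-3/2) ≈ 0.4463.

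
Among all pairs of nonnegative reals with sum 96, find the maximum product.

2304

With x + y = 96, the product is P(x) = x(96 − x).
P'(x) = 96 − 2x = 0 gives x = 48; P'' = −2 < 0, so this is the maximum.
P = 48·48 = 2304.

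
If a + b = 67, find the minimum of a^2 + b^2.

4489/2

With a + b = 67, a^2 + b^2 = a^2 + (67 − a)^2.
The derivative 2a − 2(67 − a) = 4a − 134 vanishes at a = 67/2; second derivative 4 > 0, a minimum.
The minimum is 2·(67/2)^2 = 4489/2.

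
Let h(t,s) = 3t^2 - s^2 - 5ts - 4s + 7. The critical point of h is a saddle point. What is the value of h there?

307/37

∂h/∂t = 6t - 5s = 0 and ∂h/∂s = -5t - 2s - 4 = 0, so (t, s) = (-20/37, -24/37).
The Hessian has h_{tt} = 6, h_{ss} = -2, h_{ts} = -5, giving D = -37 < 0, so the point is a saddle point.
h(-20/37, -24/37) = 307/37.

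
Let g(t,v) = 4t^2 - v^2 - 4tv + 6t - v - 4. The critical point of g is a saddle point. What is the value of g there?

∂g/∂t = 8t - 4v + 6 = 0 and ∂g/∂v = -4t - 2v - 1 = 0, so (t, v) = (-1/2, 1/2).
The Hessian has g_{tt} = 8, g_{vv} = -2, g_{tv} = -4, giving D = -32 < 0, so the point is a saddle point.
g(-1/2, 1/2) = -23/4.

-23/4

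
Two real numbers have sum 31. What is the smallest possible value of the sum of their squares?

961/2

With a + b = 31, a^2 + b^2 = a^2 + (31 − a)^2.
The derivative 2a − 2(31 − a) = 4a − 62 vanishes at a = 31/2; second derivative 4 > 0, a minimum.
The minimum is 2·(31/2)^2 = 961/2.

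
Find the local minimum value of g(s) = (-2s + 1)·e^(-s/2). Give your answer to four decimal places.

g'(s) = (-2)·e^(-s/2) + (-2s + 1)·(-1/2)·e^(-s/2) = (s - 5/2)·e^(-s/2). Since e^(-s/2) > 0, the only critical point is s = 5/2.
g''(5/2) has the same sign as 1 > 0, so this is a local minimum.
g(5/2) = (-4)·e^(-5/4) ≈ -1.1460.

-1.1460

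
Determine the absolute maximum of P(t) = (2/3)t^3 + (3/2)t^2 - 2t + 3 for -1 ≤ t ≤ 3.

The derivative is 2t^2 + 3t - 2, whose only zero in [-1, 3] is t = 1/2.
Compare values at every candidate in [-1, 3]: P(-1) = 35/6; P(1/2) = 59/24; P(3) = 57/2.
Hence the absolute maximum is 57/2 at t = 3.

57/2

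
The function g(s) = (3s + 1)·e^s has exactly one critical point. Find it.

-4/3

By the product rule, g'(s) = (3s + 4)·e^s. Since e^s > 0, the only critical point is s = -4/3.
g''(-4/3) has the same sign as 3 > 0, so this is a local minimum.
g(-4/3) = (-3)·e^(-4/3) ≈ -0.7908.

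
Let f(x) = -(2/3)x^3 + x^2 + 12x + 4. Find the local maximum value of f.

31

Critical points: f'(x) = -2x^2 + 2x + 12 vanishes at x = -2, 3.
Second-derivative test with f''(x) = -4x + 2: f''(-2) = 10 > 0 ⇒ local minimum; f''(3) = -10 < 0 ⇒ local maximum.
So the local maximum value is f(3) = 31.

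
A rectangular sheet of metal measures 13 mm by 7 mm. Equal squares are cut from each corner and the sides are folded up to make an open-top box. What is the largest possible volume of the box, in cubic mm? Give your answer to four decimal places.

60.0451

With cut size x, the volume is V(x) = x(13 − 2x)(7 − 2x) for 0 < x < 3.5.
V'(x) = 12x^2 − 80x + 91. Setting V'(x) = 0 gives x ≈ 1.4551 (the root in (0, 3.5)).
V''(x) = 24x − 80 is negative there, so this is the maximum; V ≈ 60.0451.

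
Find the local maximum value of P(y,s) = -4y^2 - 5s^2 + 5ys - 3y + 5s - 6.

-52/11

∂P/∂y = -8y + 5s - 3 = 0 and ∂P/∂s = 5y - 10s + 5 = 0, so (y, s) = (-1/11, 5/11).
The Hessian has P_{yy} = -8, P_{ss} = -10, P_{ys} = 5, giving D = 55 > 0 with P_{yy} < 0, so the point is a local maximum.
P(-1/11, 5/11) = -52/11.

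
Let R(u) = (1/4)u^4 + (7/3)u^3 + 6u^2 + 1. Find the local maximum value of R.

Critical points: R'(u) = u^3 + 7u^2 + 12u vanishes at u = -4, -3, 0.
R''(u) = 3u^2 + 14u + 12. R''(-4) = 4 > 0 ⇒ local minimum; R''(-3) = -3 < 0 ⇒ local maximum; R''(0) = 12 > 0 ⇒ local minimum.
The local maximum is R(-3) = 49/4.

49/4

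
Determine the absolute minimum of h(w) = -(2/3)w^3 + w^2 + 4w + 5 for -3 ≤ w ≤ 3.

h'(w) = -2w^2 + 2w + 4, which vanishes at w = -1 and w = 2.
Compare values at every candidate in [-3, 3]: h(-3) = 20; h(-1) = 8/3; h(2) = 35/3; h(3) = 8.
So the minimum is h(-1) = 8/3.

8/3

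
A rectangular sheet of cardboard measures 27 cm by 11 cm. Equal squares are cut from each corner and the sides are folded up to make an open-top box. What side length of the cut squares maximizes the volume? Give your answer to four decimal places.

With cut size x, the volume is V(x) = x(27 − 2x)(11 − 2x) for 0 < x < 5.5.
V'(x) = 12x^2 − 152x + 297. Setting V'(x) = 0 gives x ≈ 2.4140 (the root in (0, 5.5)).
V''(x) = 24x − 152 is negative there, so this is the maximum; V ≈ 330.3452.

2.4140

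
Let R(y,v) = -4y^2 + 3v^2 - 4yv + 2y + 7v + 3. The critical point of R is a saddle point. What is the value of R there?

∂R/∂y = -8y - 4v + 2 = 0 and ∂R/∂v = -4y + 6v + 7 = 0, so (y, v) = (5/8, -3/4).
The Hessian has R_{yy} = -8, R_{vv} = 6, R_{yv} = -4, giving D = -64 < 0, so the point is a saddle point.
R(5/8, -3/4) = 1.

1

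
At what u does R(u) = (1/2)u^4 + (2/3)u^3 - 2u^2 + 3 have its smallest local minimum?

-2

Critical points: R'(u) = 2u^3 + 2u^2 - 4u vanishes at u = -2, 0, 1.
Since R''(u) = 6u^2 + 4u - 4, we get R''(-2) = 12 > 0 ⇒ local minimum; R''(0) = -4 < 0 ⇒ local maximum; R''(1) = 6 > 0 ⇒ local minimum.
So the smallest local minimum value is R(-2) = -7/3.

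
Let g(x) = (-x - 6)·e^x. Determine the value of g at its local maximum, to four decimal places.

Differentiating with the product rule gives g'(x) = (-x - 7)·e^x. Since e^x > 0, the only critical point is x = -7.
g''(-7) has the same sign as -1 < 0, so this is a local maximum.
g(-7) = (1)·e^(-7) ≈ 0.0009.

0.0009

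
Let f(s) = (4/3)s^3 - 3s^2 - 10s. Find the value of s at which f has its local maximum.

-1

f'(s) = 4s^2 - 6s - 10 = 0 at s = -1, 5/2.
f''(s) = 8s - 6. f''(-1) = -14 < 0 ⇒ local maximum; f''(5/2) = 14 > 0 ⇒ local minimum.
The local maximum is f(-1) = 17/3.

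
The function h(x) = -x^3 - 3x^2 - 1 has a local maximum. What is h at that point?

-1

h'(x) = -3x^2 - 6x. Setting h'(x) = 0 gives x ∈ {-2, 0}.
Second-derivative test with h''(x) = -6x - 6: h''(-2) = 6 > 0 ⇒ local minimum; h''(0) = -6 < 0 ⇒ local maximum.
The local maximum is h(0) = -1.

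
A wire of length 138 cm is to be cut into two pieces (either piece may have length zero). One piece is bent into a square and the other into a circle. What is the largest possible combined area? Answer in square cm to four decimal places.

Let x be the length used for the square. Square side x/4; circle radius (138−x)/(2π).
A(x) = (x/4)² + π·((138−x)/(2π))² = x²/16 + (138−x)²/(4π) for 0 ≤ x ≤ 138. A'(x) = x/8 − (138−x)/(2π) = 0 gives x = 4·138/(π+4) ≈ 77.2937.
A'' > 0, so the interior critical point is a minimum; the maximum is at an endpoint. A(0) = 1515.4734 and A(138) = 1190.2500, so the largest area is 1515.4734.

1515.4734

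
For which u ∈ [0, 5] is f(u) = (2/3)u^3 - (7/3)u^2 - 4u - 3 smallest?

f'(u) = 2u^2 - (14/3)u - 4, whose only zero in [0, 5] is u = 3.
Compare values at every candidate in [0, 5]: f(0) = -3, f(3) = -18, f(5) = 2.
The minimum over the interval is -18, attained at u = 3.

3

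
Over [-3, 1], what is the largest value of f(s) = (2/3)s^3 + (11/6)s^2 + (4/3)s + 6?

f'(s) = 2s^2 + (11/3)s + 4/3, which vanishes at s = -4/3 and s = -1/2.
Compare values at every candidate in [-3, 1]: f(-3) = 1/2,  f(-4/3) = 478/81,  f(-1/2) = 137/24,  f(1) = 59/6.
Hence the absolute maximum is 59/6 at s = 1.

59/6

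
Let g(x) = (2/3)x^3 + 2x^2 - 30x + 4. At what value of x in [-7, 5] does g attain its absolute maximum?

The derivative is 2x^2 + 4x - 30, which vanishes at x = -5 and x = 3.
Compare values at every candidate in [-7, 5]: g(-7) = 250/3; g(-5) = 362/3; g(3) = -50; g(5) = -38/3.
Hence the absolute maximum is 362/3 at x = -5.

-5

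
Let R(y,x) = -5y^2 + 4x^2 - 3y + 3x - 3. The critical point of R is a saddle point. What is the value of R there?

∂R/∂y = -10y - 3 = 0 and ∂R/∂x = 8x + 3 = 0, so (y, x) = (-3/10, -3/8).
The Hessian has R_{yy} = -10, R_{xx} = 8, R_{yx} = 0, giving D = -80 < 0, so the point is a saddle point.
R(-3/10, -3/8) = -249/80.

-249/80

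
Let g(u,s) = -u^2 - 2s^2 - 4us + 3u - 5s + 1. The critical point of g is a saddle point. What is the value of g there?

-95/8

∂g/∂u = -2u - 4s + 3 = 0 and ∂g/∂s = -4u - 4s - 5 = 0, so (u, s) = (-4, 11/4).
The Hessian has g_{uu} = -2, g_{ss} = -4, g_{us} = -4, giving D = -8 < 0, so the point is a saddle point.
g(-4, 11/4) = -95/8.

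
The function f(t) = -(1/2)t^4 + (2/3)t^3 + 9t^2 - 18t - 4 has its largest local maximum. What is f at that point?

f'(t) = -2t^3 + 2t^2 + 18t - 18. Setting f'(t) = 0 gives t ∈ {-3, 1, 3}.
Since f''(t) = -6t^2 + 4t + 18, we get f''(-3) = -48 < 0 ⇒ local maximum; f''(1) = 16 > 0 ⇒ local minimum; f''(3) = -24 < 0 ⇒ local maximum.
So the largest local maximum value is f(-3) = 145/2.

145/2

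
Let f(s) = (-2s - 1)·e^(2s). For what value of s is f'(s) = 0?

-1

By the product rule, f'(s) = (-4s - 4)·e^(2s). Since e^(2s) > 0, the only critical point is s = -1.
f''(-1) has the same sign as -4 < 0, so this is a local maximum.
f(-1) = (1)·e^(-2) ≈ 0.1353.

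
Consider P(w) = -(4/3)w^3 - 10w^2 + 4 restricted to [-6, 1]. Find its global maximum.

4

P'(w) = -4w^2 - 20w, which vanishes at w = -5 and w = 0.
Candidates: P(-6) = -68, P(-5) = -238/3, P(0) = 4, P(1) = -22/3.
So the maximum is P(0) = 4.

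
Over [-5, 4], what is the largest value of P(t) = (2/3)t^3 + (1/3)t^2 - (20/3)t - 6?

46/3

Differentiating, P'(t) = 2t^2 + (2/3)t - 20/3; which vanishes at t = -2 and t = 5/3.
Candidates: P(-5) = -143/3,  P(-2) = 10/3,  P(5/3) = -1061/81,  P(4) = 46/3.
So the maximum is P(4) = 46/3.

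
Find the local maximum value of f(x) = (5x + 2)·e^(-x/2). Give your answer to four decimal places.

Differentiating with the product rule gives f'(x) = (-(5/2)x + 4)·e^(-x/2). Since e^(-x/2) > 0, the only critical point is x = 8/5.
f''(8/5) has the same sign as -5/2 < 0, so this is a local maximum.
f(8/5) = (10)·e^(-4/5) ≈ 4.4933.

4.4933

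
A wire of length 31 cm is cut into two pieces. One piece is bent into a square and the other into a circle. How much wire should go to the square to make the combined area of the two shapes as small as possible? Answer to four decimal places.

17.3631

Let x be the length used for the square. Square side x/4; circle radius (31−x)/(2π).
A(x) = (x/4)² + π·((31−x)/(2π))² = x²/16 + (31−x)²/(4π) for 0 ≤ x ≤ 31. A'(x) = x/8 − (31−x)/(2π) = 0 gives x = 4·31/(π+4) ≈ 17.3631.
A'' = 1/8 + 1/(2π) > 0, so this gives the minimum combined area; x ≈ 17.3631 cm to the square.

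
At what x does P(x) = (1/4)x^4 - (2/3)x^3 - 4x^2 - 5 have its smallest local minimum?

P'(x) = x^3 - 2x^2 - 8x. Setting P'(x) = 0 gives x ∈ {-2, 0, 4}.
P''(x) = 3x^2 - 4x - 8. P''(-2) = 12 > 0 ⇒ local minimum; P''(0) = -8 < 0 ⇒ local maximum; P''(4) = 24 > 0 ⇒ local minimum.
Thus P has its smallest local minimum at x = 4, with value -143/3.

4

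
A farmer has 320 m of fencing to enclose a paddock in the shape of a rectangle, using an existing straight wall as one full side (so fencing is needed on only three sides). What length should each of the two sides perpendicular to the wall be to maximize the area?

Let the sides perpendicular to the wall have length x and the parallel side y, so 2x + y = 320 and the area is A = xy = x(320 − 2x).
A'(x) = 320 − 4x = 0 gives x = 80, and A''(x) = −4 < 0 confirms a maximum.
Then y = 320 − 2·80 = 160 and A = 12800.

80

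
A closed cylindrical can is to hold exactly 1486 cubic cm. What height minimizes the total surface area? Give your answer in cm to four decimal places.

With radius r and height h, πr²h = 1486 so h = 1486/(πr²), and S(r) = 2πr² + 2πrh = 2πr² + 2·1486/r.
S'(r) = 4πr − 2·1486/r² = 0 ⇒ r³ = 1486/(2π), so r ≈ 6.1841 and h = 2r ≈ 12.3683.
S''(r) = 4π + 4·1486/r³ > 0, so this is the minimum; S ≈ 720.8758.

12.3683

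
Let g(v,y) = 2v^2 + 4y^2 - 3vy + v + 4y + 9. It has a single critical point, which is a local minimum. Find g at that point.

159/23

∂g/∂v = 4v - 3y + 1 = 0 and ∂g/∂y = -3v + 8y + 4 = 0, so (v, y) = (-20/23, -19/23).
The Hessian has g_{vv} = 4, g_{yy} = 8, g_{vy} = -3, giving D = 23 > 0 with g_{vv} > 0, so the point is a local minimum.
g(-20/23, -19/23) = 159/23.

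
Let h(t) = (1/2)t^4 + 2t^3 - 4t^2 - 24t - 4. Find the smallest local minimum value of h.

Critical points: h'(t) = 2t^3 + 6t^2 - 8t - 24 vanishes at t = -3, -2, 2.
Since h''(t) = 6t^2 + 12t - 8, we get h''(-3) = 10 > 0 ⇒ local minimum; h''(-2) = -8 < 0 ⇒ local maximum; h''(2) = 40 > 0 ⇒ local minimum.
Thus h has its smallest local minimum at t = 2, with value -44.

-44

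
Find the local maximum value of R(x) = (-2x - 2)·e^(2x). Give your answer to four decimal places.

0.0498

R'(x) = (-2)·e^(2x) + (-2x - 2)·2·e^(2x) = (-4x - 6)·e^(2x). Since e^(2x) > 0, the only critical point is x = -3/2.
R''(-3/2) has the same sign as -4 < 0, so this is a local maximum.
R(-3/2) = (1)·e^(-3) ≈ 0.0498.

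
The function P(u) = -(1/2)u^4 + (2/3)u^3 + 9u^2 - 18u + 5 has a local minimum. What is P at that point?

P'(u) = -2u^3 + 2u^2 + 18u - 18 = 0 at u = -3, 1, 3.
Second-derivative test with P''(u) = -6u^2 + 4u + 18: P''(-3) = -48 < 0 ⇒ local maximum; P''(1) = 16 > 0 ⇒ local minimum; P''(3) = -24 < 0 ⇒ local maximum.
The local minimum is P(1) = -23/6.

-23/6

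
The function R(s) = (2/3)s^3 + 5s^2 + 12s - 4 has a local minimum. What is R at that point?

-40/3

Critical points: R'(s) = 2s^2 + 10s + 12 vanishes at s = -3, -2.
R''(s) = 4s + 10. R''(-3) = -2 < 0 ⇒ local maximum; R''(-2) = 2 > 0 ⇒ local minimum.
Thus R has its local minimum at s = -2, with value -40/3.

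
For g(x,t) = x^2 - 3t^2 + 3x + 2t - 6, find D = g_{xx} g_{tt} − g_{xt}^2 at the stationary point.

-12

∂g/∂x = 2x + 3 = 0 and ∂g/∂t = -6t + 2 = 0, so (x, t) = (-3/2, 1/3).
The Hessian has g_{xx} = 2, g_{tt} = -6, g_{xt} = 0, giving D = -12 < 0, so the point is a saddle point.
D = (2)·(-6) − (0)^2 = -12.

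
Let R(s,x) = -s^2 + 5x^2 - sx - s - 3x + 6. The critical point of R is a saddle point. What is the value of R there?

125/21

∂R/∂s = -2s - x - 1 = 0 and ∂R/∂x = -s + 10x - 3 = 0, so (s, x) = (-13/21, 5/21).
The Hessian has R_{ss} = -2, R_{xx} = 10, R_{sx} = -1, giving D = -21 < 0, so the point is a saddle point.
R(-13/21, 5/21) = 125/21.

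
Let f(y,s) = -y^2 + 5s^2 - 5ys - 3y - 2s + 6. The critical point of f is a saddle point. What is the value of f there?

341/45

∂f/∂y = -2y - 5s - 3 = 0 and ∂f/∂s = -5y + 10s - 2 = 0, so (y, s) = (-8/9, -11/45).
The Hessian has f_{yy} = -2, f_{ss} = 10, f_{ys} = -5, giving D = -45 < 0, so the point is a saddle point.
f(-8/9, -11/45) = 341/45.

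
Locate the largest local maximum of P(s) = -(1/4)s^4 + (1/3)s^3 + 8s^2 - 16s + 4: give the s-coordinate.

P'(s) = -s^3 + s^2 + 16s - 16. Setting P'(s) = 0 gives s ∈ {-4, 1, 4}.
P''(s) = -3s^2 + 2s + 16. P''(-4) = -40 < 0 ⇒ local maximum; P''(1) = 15 > 0 ⇒ local minimum; P''(4) = -24 < 0 ⇒ local maximum.
So the largest local maximum value is P(-4) = 332/3.

-4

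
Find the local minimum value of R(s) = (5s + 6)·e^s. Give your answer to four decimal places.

-0.5540

By the product rule, R'(s) = (5s + 11)·e^s. Since e^s > 0, the only critical point is s = -11/5.
R''(-11/5) has the same sign as 5 > 0, so this is a local minimum.
R(-11/5) = (-5)·e^(-11/5) ≈ -0.5540.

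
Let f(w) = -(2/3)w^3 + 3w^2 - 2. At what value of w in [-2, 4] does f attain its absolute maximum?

-2

f'(w) = -2w^2 + 6w, which vanishes at w = 0 and w = 3.
Compare values at every candidate in [-2, 4]: f(-2) = 46/3, f(0) = -2, f(3) = 7, f(4) = 10/3.
So the maximum is f(-2) = 46/3.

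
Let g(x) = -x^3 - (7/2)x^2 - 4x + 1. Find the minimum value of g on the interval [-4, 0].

The derivative is -3x^2 - 7x - 4, which vanishes at x = -4/3 and x = -1.
Candidates: g(-4) = 25,  g(-4/3) = 67/27,  g(-1) = 5/2,  g(0) = 1.
So the minimum is g(0) = 1.

1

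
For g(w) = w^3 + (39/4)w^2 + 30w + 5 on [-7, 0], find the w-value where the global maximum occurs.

g'(w) = 3w^2 + (39/2)w + 30, which vanishes at w = -4 and w = -5/2.
Compare values at every candidate in [-7, 0]: g(-7) = -281/4,  g(-4) = -23,  g(-5/2) = -395/16,  g(0) = 5.
The maximum over the interval is 5, attained at w = 0.

0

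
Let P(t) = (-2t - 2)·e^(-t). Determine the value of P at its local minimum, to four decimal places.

-2.0000

Differentiating with the product rule gives P'(t) = (2t)·e^(-t). Since e^(-t) > 0, the only critical point is t = 0.
P''(0) has the same sign as 2 > 0, so this is a local minimum.
P(0) = (-2)·e^(0) ≈ -2.0000.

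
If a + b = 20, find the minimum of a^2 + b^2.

200

With a + b = 20, a^2 + b^2 = a^2 + (20 − a)^2.
The derivative 2a − 2(20 − a) = 4a − 40 vanishes at a = 10; second derivative 4 > 0, a minimum.
The minimum is 2·(10)^2 = 200.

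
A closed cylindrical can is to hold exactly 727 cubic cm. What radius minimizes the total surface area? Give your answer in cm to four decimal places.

With radius r and height h, πr²h = 727 so h = 727/(πr²), and S(r) = 2πr² + 2πrh = 2πr² + 2·727/r.
S'(r) = 4πr − 2·727/r² = 0 ⇒ r³ = 727/(2π), so r ≈ 4.8729 and h = 2r ≈ 9.7457.
S''(r) = 4π + 4·727/r³ > 0, so this is the minimum; S ≈ 447.5802.

4.8729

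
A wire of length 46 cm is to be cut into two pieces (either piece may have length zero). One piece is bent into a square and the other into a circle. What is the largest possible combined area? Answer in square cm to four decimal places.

Let x be the length used for the square. Square side x/4; circle radius (46−x)/(2π).
A(x) = (x/4)² + π·((46−x)/(2π))² = x²/16 + (46−x)²/(4π) for 0 ≤ x ≤ 46. A'(x) = x/8 − (46−x)/(2π) = 0 gives x = 4·46/(π+4) ≈ 25.7646.
A'' > 0, so the interior critical point is a minimum; the maximum is at an endpoint. A(0) = 168.3859 and A(46) = 132.2500, so the largest area is 168.3859.

168.3859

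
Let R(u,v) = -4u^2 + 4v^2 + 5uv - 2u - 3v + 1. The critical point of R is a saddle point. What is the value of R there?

39/89

∂R/∂u = -8u + 5v - 2 = 0 and ∂R/∂v = 5u + 8v - 3 = 0, so (u, v) = (-1/89, 34/89).
The Hessian has R_{uu} = -8, R_{vv} = 8, R_{uv} = 5, giving D = -89 < 0, so the point is a saddle point.
R(-1/89, 34/89) = 39/89.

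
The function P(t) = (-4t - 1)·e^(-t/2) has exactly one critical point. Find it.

7/4

By the product rule, P'(t) = (2t - 7/2)·e^(-t/2). Since e^(-t/2) > 0, the only critical point is t = 7/4.
P''(7/4) has the same sign as 2 > 0, so this is a local minimum.
P(7/4) = (-8)·e^(-7/8) ≈ -3.3349.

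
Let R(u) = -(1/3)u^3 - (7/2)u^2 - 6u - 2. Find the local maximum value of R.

5/6

R'(u) = -u^2 - 7u - 6. Setting R'(u) = 0 gives u ∈ {-6, -1}.
Since R''(u) = -2u - 7, we get R''(-6) = 5 > 0 ⇒ local minimum; R''(-1) = -5 < 0 ⇒ local maximum.
So the local maximum value is R(-1) = 5/6.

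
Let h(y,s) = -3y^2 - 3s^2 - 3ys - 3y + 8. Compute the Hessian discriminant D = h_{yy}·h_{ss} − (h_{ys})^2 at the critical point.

∂h/∂y = -6y - 3s - 3 = 0 and ∂h/∂s = -3y - 6s = 0, so (y, s) = (-2/3, 1/3).
The Hessian has h_{yy} = -6, h_{ss} = -6, h_{ys} = -3, giving D = 27 > 0 with h_{yy} < 0, so the point is a local maximum.
D = (-6)·(-6) − (-3)^2 = 27.

27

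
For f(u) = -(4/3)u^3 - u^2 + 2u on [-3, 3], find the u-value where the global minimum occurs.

3

f'(u) = -4u^2 - 2u + 2, which vanishes at u = -1 and u = 1/2.
Candidates: f(-3) = 21, f(-1) = -5/3, f(1/2) = 7/12, f(3) = -39.
So the minimum is f(3) = -39.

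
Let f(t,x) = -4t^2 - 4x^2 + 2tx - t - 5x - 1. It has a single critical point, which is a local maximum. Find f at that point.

9/10

∂f/∂t = -8t + 2x - 1 = 0 and ∂f/∂x = 2t - 8x - 5 = 0, so (t, x) = (-3/10, -7/10).
The Hessian has f_{tt} = -8, f_{xx} = -8, f_{tx} = 2, giving D = 60 > 0 with f_{tt} < 0, so the point is a local maximum.
f(-3/10, -7/10) = 9/10.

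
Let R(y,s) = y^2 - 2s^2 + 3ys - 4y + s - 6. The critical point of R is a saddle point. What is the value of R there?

∂R/∂y = 2y + 3s - 4 = 0 and ∂R/∂s = 3y - 4s + 1 = 0, so (y, s) = (13/17, 14/17).
The Hessian has R_{yy} = 2, R_{ss} = -4, R_{ys} = 3, giving D = -17 < 0, so the point is a saddle point.
R(13/17, 14/17) = -121/17.

-121/17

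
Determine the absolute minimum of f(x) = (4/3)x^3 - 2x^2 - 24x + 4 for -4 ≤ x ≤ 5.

Differentiating, f'(x) = 4x^2 - 4x - 24; which vanishes at x = -2 and x = 3.
Compare values at every candidate in [-4, 5]: f(-4) = -52/3; f(-2) = 100/3; f(3) = -50; f(5) = 2/3.
Hence the absolute minimum is -50 at x = 3.

-50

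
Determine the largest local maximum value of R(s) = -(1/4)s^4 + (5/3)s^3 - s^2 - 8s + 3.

97/12

R'(s) = -s^3 + 5s^2 - 2s - 8. Setting R'(s) = 0 gives s ∈ {-1, 2, 4}.
Second-derivative test with R''(s) = -3s^2 + 10s - 2: R''(-1) = -15 < 0 ⇒ local maximum; R''(2) = 6 > 0 ⇒ local minimum; R''(4) = -10 < 0 ⇒ local maximum.
So the largest local maximum value is R(-1) = 97/12.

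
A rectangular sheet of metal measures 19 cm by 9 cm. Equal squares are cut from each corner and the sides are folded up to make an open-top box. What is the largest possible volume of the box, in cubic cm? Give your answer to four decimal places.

150.1934

With cut size x, the volume is V(x) = x(19 − 2x)(9 − 2x) for 0 < x < 4.5.
V'(x) = 12x^2 − 112x + 171. Setting V'(x) = 0 gives x ≈ 1.9230 (the root in (0, 4.5)).
V''(x) = 24x − 112 is negative there, so this is the maximum; V ≈ 150.1934.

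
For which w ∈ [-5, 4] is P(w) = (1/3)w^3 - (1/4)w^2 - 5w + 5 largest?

The derivative is w^2 - (1/2)w - 5, which vanishes at w = -2 and w = 5/2.
Evaluating at the critical points and endpoints: P(-5) = -215/12; P(-2) = 34/3; P(5/2) = -185/48; P(4) = 7/3.
So the maximum is P(-2) = 34/3.

-2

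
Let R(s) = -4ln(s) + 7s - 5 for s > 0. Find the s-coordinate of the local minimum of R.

4/7

R'(s) = -4/s + 7 = 0 gives s = 4/7.
R''(s) = 4/s², which is positive for s > 0, so this is a local minimum.
R(4/7) = -4·ln(4/7) + 4 - 5 ≈ 1.2385.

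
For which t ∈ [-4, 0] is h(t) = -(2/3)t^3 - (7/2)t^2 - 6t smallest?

Differentiating, h'(t) = -2t^2 - 7t - 6; which vanishes at t = -2 and t = -3/2.
Evaluating at the critical points and endpoints: h(-4) = 32/3, h(-2) = 10/3, h(-3/2) = 27/8, h(0) = 0.
The minimum over the interval is 0, attained at t = 0.

0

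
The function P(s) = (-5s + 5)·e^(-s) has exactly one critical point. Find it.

2

By the product rule, P'(s) = (5s - 10)·e^(-s). Since e^(-s) > 0, the only critical point is s = 2.
P''(2) has the same sign as 5 > 0, so this is a local minimum.
P(2) = (-5)·e^(-2) ≈ -0.6767.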